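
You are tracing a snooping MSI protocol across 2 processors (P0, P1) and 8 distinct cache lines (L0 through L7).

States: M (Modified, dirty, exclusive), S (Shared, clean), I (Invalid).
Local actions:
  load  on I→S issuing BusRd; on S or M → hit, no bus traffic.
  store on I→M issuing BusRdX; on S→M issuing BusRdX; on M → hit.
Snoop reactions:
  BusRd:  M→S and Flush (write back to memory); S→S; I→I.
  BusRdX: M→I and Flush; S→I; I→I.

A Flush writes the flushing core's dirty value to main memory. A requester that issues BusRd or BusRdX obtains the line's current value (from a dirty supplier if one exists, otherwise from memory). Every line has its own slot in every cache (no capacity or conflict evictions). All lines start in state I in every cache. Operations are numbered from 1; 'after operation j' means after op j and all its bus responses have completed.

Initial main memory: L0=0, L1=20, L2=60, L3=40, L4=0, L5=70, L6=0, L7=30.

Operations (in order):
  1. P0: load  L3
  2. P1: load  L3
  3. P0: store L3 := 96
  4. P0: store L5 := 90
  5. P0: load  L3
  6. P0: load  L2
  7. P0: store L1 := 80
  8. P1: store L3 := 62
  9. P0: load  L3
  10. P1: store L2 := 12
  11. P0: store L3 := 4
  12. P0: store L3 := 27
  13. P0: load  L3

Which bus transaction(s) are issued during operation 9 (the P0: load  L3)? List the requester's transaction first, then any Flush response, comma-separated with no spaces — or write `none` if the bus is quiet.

1. P0: load  L3  bus=[BusRd]  L3: P0=S P1=I  mem[L3]=40
2. P1: load  L3  bus=[BusRd]  L3: P0=S P1=S  mem[L3]=40
3. P0: store L3 := 96  bus=[BusRdX]  L3: P0=M P1=I  mem[L3]=40
4. P0: store L5 := 90  bus=[BusRdX]  L5: P0=M P1=I  mem[L5]=70
5. P0: load  L3  bus=[-]  L3: P0=M P1=I  mem[L3]=40
6. P0: load  L2  bus=[BusRd]  L2: P0=S P1=I  mem[L2]=60
7. P0: store L1 := 80  bus=[BusRdX]  L1: P0=M P1=I  mem[L1]=20
8. P1: store L3 := 62  bus=[BusRdX,Flush]  L3: P0=I P1=M  mem[L3]=96
9. P0: load  L3  bus=[BusRd,Flush]  L3: P0=S P1=S  mem[L3]=62
10. P1: store L2 := 12  bus=[BusRdX]  L2: P0=I P1=M  mem[L2]=60
11. P0: store L3 := 4  bus=[BusRdX]  L3: P0=M P1=I  mem[L3]=62
12. P0: store L3 := 27  bus=[-]  L3: P0=M P1=I  mem[L3]=62
13. P0: load  L3  bus=[-]  L3: P0=M P1=I  mem[L3]=62

bus = BusRd,Flush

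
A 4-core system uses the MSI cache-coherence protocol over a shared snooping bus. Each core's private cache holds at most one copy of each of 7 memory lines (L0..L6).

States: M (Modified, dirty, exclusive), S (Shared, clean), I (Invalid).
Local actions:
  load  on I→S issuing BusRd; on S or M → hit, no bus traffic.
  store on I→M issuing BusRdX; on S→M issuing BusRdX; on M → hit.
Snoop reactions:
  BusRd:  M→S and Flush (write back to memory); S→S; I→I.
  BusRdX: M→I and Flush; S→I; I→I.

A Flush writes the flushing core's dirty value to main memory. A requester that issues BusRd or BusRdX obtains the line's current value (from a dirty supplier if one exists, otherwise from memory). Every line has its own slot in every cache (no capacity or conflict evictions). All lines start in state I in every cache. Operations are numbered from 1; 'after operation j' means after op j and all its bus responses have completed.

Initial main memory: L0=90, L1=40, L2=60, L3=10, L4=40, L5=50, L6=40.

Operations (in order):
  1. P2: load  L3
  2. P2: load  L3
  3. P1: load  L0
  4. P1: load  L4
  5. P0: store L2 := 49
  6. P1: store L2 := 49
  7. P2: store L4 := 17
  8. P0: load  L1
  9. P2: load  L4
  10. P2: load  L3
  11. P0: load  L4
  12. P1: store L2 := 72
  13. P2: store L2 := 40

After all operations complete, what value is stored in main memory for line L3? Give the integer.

memory[L3] = 10

  op1 P2: load  L3 → I/I/S/I on L3; bus BusRd; mem=10
  op2 P2: load  L3 → I/I/S/I on L3; bus (none); mem=10
  op3 P1: load  L0 → I/S/I/I on L0; bus BusRd; mem=90
  op4 P1: load  L4 → I/S/I/I on L4; bus BusRd; mem=40
  op5 P0: store L2 := 49 → M/I/I/I on L2; bus BusRdX; mem=60
  op6 P1: store L2 := 49 → I/M/I/I on L2; bus BusRdX Flush; mem=49
  op7 P2: store L4 := 17 → I/I/M/I on L4; bus BusRdX; mem=40
  op8 P0: load  L1 → S/I/I/I on L1; bus BusRd; mem=40
  op9 P2: load  L4 → I/I/M/I on L4; bus (none); mem=40
  op10 P2: load  L3 → I/I/S/I on L3; bus (none); mem=10
  op11 P0: load  L4 → S/I/S/I on L4; bus BusRd Flush; mem=17
  op12 P1: store L2 := 72 → I/M/I/I on L2; bus (none); mem=49
  op13 P2: store L2 := 40 → I/I/M/I on L2; bus BusRdX Flush; mem=72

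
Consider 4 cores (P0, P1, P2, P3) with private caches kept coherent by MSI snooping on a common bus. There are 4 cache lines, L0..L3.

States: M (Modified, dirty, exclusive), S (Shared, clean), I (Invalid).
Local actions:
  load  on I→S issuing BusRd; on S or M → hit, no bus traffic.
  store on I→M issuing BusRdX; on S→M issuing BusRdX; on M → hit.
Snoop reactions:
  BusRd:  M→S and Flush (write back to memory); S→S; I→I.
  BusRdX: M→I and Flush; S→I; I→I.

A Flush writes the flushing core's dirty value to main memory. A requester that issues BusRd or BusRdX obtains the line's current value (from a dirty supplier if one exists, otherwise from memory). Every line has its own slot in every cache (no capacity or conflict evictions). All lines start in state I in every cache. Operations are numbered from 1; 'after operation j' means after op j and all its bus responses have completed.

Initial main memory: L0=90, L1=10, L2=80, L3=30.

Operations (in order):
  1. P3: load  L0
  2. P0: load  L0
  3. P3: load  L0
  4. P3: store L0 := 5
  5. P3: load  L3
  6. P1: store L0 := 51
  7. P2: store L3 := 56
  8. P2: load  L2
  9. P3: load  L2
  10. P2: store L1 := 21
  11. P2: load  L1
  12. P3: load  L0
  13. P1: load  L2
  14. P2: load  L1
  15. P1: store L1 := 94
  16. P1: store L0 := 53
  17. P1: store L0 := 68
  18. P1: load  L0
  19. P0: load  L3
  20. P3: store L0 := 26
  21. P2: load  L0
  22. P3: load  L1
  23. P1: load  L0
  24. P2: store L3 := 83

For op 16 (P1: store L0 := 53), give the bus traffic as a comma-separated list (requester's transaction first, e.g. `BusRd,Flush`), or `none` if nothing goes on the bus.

step 1: P3: load  L0  ⟶  IIIS  (L0)  txn=BusRd  M[L0]=90
step 2: P0: load  L0  ⟶  SIIS  (L0)  txn=BusRd  M[L0]=90
step 3: P3: load  L0  ⟶  SIIS  (L0)  txn=∅  M[L0]=90
step 4: P3: store L0 := 5  ⟶  IIIM  (L0)  txn=BusRdX  M[L0]=90
step 5: P3: load  L3  ⟶  IIIS  (L3)  txn=BusRd  M[L3]=30
step 6: P1: store L0 := 51  ⟶  IMII  (L0)  txn=BusRdX+Flush  M[L0]=5
step 7: P2: store L3 := 56  ⟶  IIMI  (L3)  txn=BusRdX  M[L3]=30
step 8: P2: load  L2  ⟶  IISI  (L2)  txn=BusRd  M[L2]=80
step 9: P3: load  L2  ⟶  IISS  (L2)  txn=BusRd  M[L2]=80
step 10: P2: store L1 := 21  ⟶  IIMI  (L1)  txn=BusRdX  M[L1]=10
step 11: P2: load  L1  ⟶  IIMI  (L1)  txn=∅  M[L1]=10
step 12: P3: load  L0  ⟶  ISIS  (L0)  txn=BusRd+Flush  M[L0]=51
step 13: P1: load  L2  ⟶  ISSS  (L2)  txn=BusRd  M[L2]=80
step 14: P2: load  L1  ⟶  IIMI  (L1)  txn=∅  M[L1]=10
step 15: P1: store L1 := 94  ⟶  IMII  (L1)  txn=BusRdX+Flush  M[L1]=21
step 16: P1: store L0 := 53  ⟶  IMII  (L0)  txn=BusRdX  M[L0]=51
step 17: P1: store L0 := 68  ⟶  IMII  (L0)  txn=∅  M[L0]=51
step 18: P1: load  L0  ⟶  IMII  (L0)  txn=∅  M[L0]=51
step 19: P0: load  L3  ⟶  SISI  (L3)  txn=BusRd+Flush  M[L3]=56
step 20: P3: store L0 := 26  ⟶  IIIM  (L0)  txn=BusRdX+Flush  M[L0]=68
step 21: P2: load  L0  ⟶  IISS  (L0)  txn=BusRd+Flush  M[L0]=26
step 22: P3: load  L1  ⟶  ISIS  (L1)  txn=BusRd+Flush  M[L1]=94
step 23: P1: load  L0  ⟶  ISSS  (L0)  txn=BusRd  M[L0]=26
step 24: P2: store L3 := 83  ⟶  IIMI  (L3)  txn=BusRdX  M[L3]=56

bus = BusRdX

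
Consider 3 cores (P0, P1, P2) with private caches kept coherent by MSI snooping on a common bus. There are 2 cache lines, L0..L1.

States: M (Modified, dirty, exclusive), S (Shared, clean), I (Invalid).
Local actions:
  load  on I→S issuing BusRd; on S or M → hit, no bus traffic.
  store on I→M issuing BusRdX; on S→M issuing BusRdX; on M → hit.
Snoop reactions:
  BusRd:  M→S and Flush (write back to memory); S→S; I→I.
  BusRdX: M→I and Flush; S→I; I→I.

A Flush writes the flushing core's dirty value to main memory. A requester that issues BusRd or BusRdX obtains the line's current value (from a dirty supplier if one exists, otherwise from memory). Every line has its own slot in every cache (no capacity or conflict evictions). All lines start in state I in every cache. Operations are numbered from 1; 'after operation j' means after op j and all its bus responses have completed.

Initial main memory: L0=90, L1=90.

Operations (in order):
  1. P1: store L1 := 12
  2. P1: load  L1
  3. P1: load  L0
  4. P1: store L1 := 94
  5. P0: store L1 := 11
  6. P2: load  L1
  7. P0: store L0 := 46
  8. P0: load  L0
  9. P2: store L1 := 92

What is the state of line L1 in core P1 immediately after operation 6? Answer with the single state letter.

state = I

step 1: P1: store L1 := 12  ⟶  IMI  (L1)  txn=BusRdX  M[L1]=90
step 2: P1: load  L1  ⟶  IMI  (L1)  txn=∅  M[L1]=90
step 3: P1: load  L0  ⟶  ISI  (L0)  txn=BusRd  M[L0]=90
step 4: P1: store L1 := 94  ⟶  IMI  (L1)  txn=∅  M[L1]=90
step 5: P0: store L1 := 11  ⟶  MII  (L1)  txn=BusRdX+Flush  M[L1]=94
step 6: P2: load  L1  ⟶  SIS  (L1)  txn=BusRd+Flush  M[L1]=11
step 7: P0: store L0 := 46  ⟶  MII  (L0)  txn=BusRdX  M[L0]=90
step 8: P0: load  L0  ⟶  MII  (L0)  txn=∅  M[L0]=90
step 9: P2: store L1 := 92  ⟶  IIM  (L1)  txn=BusRdX  M[L1]=11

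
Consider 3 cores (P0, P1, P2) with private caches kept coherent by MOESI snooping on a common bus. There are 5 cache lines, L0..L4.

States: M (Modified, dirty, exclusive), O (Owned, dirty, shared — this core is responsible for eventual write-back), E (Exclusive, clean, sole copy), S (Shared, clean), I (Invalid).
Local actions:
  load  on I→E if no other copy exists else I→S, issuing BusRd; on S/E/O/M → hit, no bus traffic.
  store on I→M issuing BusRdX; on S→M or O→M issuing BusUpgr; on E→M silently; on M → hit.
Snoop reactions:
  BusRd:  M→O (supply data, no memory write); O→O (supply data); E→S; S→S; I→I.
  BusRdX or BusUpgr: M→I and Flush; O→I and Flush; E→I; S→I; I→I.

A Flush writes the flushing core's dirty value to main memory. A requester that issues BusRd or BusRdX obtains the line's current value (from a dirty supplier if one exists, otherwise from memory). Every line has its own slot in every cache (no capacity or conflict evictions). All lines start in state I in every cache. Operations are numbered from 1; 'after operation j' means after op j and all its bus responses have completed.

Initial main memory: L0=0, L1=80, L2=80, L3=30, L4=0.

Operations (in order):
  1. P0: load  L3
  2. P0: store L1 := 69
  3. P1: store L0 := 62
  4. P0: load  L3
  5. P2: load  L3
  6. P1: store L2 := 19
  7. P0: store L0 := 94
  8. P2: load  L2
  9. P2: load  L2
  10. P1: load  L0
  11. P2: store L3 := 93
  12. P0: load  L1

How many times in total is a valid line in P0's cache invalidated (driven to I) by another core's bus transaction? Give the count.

invalidations = 1

1. P0: load  L3  bus=[BusRd]  L3: P0=E P1=I P2=I  mem[L3]=30
2. P0: store L1 := 69  bus=[BusRdX]  L1: P0=M P1=I P2=I  mem[L1]=80
3. P1: store L0 := 62  bus=[BusRdX]  L0: P0=I P1=M P2=I  mem[L0]=0
4. P0: load  L3  bus=[-]  L3: P0=E P1=I P2=I  mem[L3]=30
5. P2: load  L3  bus=[BusRd]  L3: P0=S P1=I P2=S  mem[L3]=30
6. P1: store L2 := 19  bus=[BusRdX]  L2: P0=I P1=M P2=I  mem[L2]=80
7. P0: store L0 := 94  bus=[BusRdX,Flush]  L0: P0=M P1=I P2=I  mem[L0]=62
8. P2: load  L2  bus=[BusRd]  L2: P0=I P1=O P2=S  mem[L2]=80
9. P2: load  L2  bus=[-]  L2: P0=I P1=O P2=S  mem[L2]=80
10. P1: load  L0  bus=[BusRd]  L0: P0=O P1=S P2=I  mem[L0]=62
11. P2: store L3 := 93  bus=[BusUpgr]  L3: P0=I P1=I P2=M  mem[L3]=30
12. P0: load  L1  bus=[-]  L1: P0=M P1=I P2=I  mem[L1]=80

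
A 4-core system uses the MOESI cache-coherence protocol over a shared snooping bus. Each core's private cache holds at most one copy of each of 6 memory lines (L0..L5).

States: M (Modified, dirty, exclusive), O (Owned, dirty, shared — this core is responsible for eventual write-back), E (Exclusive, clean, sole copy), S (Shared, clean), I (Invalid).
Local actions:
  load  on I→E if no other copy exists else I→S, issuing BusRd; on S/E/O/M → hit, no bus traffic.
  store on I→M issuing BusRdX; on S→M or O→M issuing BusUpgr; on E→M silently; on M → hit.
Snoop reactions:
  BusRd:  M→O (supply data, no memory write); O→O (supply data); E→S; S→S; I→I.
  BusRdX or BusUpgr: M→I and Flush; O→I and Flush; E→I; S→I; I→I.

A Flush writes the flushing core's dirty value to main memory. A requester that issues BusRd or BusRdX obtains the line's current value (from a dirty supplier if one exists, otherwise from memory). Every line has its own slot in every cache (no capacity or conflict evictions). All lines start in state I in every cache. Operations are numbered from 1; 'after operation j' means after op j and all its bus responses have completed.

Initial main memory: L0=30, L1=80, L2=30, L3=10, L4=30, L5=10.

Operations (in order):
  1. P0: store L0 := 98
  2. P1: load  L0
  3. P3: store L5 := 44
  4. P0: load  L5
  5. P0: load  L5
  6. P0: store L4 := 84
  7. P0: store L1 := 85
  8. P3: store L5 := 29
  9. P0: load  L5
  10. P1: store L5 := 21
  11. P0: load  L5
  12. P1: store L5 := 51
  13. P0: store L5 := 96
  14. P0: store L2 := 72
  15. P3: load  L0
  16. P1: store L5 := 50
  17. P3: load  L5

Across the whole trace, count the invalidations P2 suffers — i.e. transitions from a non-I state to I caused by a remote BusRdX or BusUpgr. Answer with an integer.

  op1 P0: store L0 := 98 → M/I/I/I on L0; bus BusRdX; mem=30
  op2 P1: load  L0 → O/S/I/I on L0; bus BusRd; mem=30
  op3 P3: store L5 := 44 → I/I/I/M on L5; bus BusRdX; mem=10
  op4 P0: load  L5 → S/I/I/O on L5; bus BusRd; mem=10
  op5 P0: load  L5 → S/I/I/O on L5; bus (none); mem=10
  op6 P0: store L4 := 84 → M/I/I/I on L4; bus BusRdX; mem=30
  op7 P0: store L1 := 85 → M/I/I/I on L1; bus BusRdX; mem=80
  op8 P3: store L5 := 29 → I/I/I/M on L5; bus BusUpgr; mem=10
  op9 P0: load  L5 → S/I/I/O on L5; bus BusRd; mem=10
  op10 P1: store L5 := 21 → I/M/I/I on L5; bus BusRdX Flush; mem=29
  op11 P0: load  L5 → S/O/I/I on L5; bus BusRd; mem=29
  op12 P1: store L5 := 51 → I/M/I/I on L5; bus BusUpgr; mem=29
  op13 P0: store L5 := 96 → M/I/I/I on L5; bus BusRdX Flush; mem=51
  op14 P0: store L2 := 72 → M/I/I/I on L2; bus BusRdX; mem=30
  op15 P3: load  L0 → O/S/I/S on L0; bus BusRd; mem=30
  op16 P1: store L5 := 50 → I/M/I/I on L5; bus BusRdX Flush; mem=96
  op17 P3: load  L5 → I/O/I/S on L5; bus BusRd; mem=96

invalidations = 0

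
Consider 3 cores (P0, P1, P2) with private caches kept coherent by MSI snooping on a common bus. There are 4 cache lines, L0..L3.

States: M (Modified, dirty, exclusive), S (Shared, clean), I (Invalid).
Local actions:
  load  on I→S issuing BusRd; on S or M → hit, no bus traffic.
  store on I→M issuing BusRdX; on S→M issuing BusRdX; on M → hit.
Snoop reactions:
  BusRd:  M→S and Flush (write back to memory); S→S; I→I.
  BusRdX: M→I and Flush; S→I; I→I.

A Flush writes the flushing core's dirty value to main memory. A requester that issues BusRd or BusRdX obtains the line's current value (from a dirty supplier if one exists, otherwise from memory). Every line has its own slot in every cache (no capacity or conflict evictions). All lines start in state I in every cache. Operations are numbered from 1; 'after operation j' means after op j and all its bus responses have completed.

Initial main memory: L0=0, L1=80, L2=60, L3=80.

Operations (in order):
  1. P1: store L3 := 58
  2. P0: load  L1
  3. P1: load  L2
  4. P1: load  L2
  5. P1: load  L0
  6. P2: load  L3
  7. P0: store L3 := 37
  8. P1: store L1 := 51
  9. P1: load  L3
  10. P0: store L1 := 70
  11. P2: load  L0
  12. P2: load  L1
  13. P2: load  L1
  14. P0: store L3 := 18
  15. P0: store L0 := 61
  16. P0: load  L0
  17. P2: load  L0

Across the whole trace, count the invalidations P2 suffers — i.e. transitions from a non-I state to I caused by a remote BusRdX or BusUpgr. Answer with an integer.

invalidations = 2

1. P1: store L3 := 58  bus=[BusRdX]  L3: P0=I P1=M P2=I  mem[L3]=80
2. P0: load  L1  bus=[BusRd]  L1: P0=S P1=I P2=I  mem[L1]=80
3. P1: load  L2  bus=[BusRd]  L2: P0=I P1=S P2=I  mem[L2]=60
4. P1: load  L2  bus=[-]  L2: P0=I P1=S P2=I  mem[L2]=60
5. P1: load  L0  bus=[BusRd]  L0: P0=I P1=S P2=I  mem[L0]=0
6. P2: load  L3  bus=[BusRd,Flush]  L3: P0=I P1=S P2=S  mem[L3]=58
7. P0: store L3 := 37  bus=[BusRdX]  L3: P0=M P1=I P2=I  mem[L3]=58
8. P1: store L1 := 51  bus=[BusRdX]  L1: P0=I P1=M P2=I  mem[L1]=80
9. P1: load  L3  bus=[BusRd,Flush]  L3: P0=S P1=S P2=I  mem[L3]=37
10. P0: store L1 := 70  bus=[BusRdX,Flush]  L1: P0=M P1=I P2=I  mem[L1]=51
11. P2: load  L0  bus=[BusRd]  L0: P0=I P1=S P2=S  mem[L0]=0
12. P2: load  L1  bus=[BusRd,Flush]  L1: P0=S P1=I P2=S  mem[L1]=70
13. P2: load  L1  bus=[-]  L1: P0=S P1=I P2=S  mem[L1]=70
14. P0: store L3 := 18  bus=[BusRdX]  L3: P0=M P1=I P2=I  mem[L3]=37
15. P0: store L0 := 61  bus=[BusRdX]  L0: P0=M P1=I P2=I  mem[L0]=0
16. P0: load  L0  bus=[-]  L0: P0=M P1=I P2=I  mem[L0]=0
17. P2: load  L0  bus=[BusRd,Flush]  L0: P0=S P1=I P2=S  mem[L0]=61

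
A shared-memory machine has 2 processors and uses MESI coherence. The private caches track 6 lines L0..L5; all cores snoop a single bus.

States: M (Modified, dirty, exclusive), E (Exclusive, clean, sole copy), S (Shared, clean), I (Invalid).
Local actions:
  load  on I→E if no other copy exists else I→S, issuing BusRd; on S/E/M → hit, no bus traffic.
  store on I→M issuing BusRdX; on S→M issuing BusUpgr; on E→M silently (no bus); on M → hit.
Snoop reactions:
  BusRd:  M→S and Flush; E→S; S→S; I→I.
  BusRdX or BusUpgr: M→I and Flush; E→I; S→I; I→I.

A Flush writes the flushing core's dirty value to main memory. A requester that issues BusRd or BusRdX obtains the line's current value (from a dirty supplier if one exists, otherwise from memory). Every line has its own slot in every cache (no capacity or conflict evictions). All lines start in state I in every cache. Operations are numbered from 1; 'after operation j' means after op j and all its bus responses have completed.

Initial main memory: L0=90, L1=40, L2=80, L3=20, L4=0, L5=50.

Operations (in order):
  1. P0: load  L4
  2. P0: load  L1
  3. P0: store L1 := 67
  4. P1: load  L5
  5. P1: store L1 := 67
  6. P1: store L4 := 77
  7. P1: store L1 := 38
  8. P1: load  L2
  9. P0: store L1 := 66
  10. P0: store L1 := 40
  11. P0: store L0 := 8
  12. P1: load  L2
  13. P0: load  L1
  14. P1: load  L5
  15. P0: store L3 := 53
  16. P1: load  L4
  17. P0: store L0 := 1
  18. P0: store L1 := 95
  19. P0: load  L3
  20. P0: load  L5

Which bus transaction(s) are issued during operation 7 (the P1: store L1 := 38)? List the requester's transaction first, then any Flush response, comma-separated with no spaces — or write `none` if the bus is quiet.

bus = none

step 1: P0: load  L4  ⟶  EI  (L4)  txn=BusRd  M[L4]=0
step 2: P0: load  L1  ⟶  EI  (L1)  txn=BusRd  M[L1]=40
step 3: P0: store L1 := 67  ⟶  MI  (L1)  txn=∅  M[L1]=40
step 4: P1: load  L5  ⟶  IE  (L5)  txn=BusRd  M[L5]=50
step 5: P1: store L1 := 67  ⟶  IM  (L1)  txn=BusRdX+Flush  M[L1]=67
step 6: P1: store L4 := 77  ⟶  IM  (L4)  txn=BusRdX  M[L4]=0
step 7: P1: store L1 := 38  ⟶  IM  (L1)  txn=∅  M[L1]=67
step 8: P1: load  L2  ⟶  IE  (L2)  txn=BusRd  M[L2]=80
step 9: P0: store L1 := 66  ⟶  MI  (L1)  txn=BusRdX+Flush  M[L1]=38
step 10: P0: store L1 := 40  ⟶  MI  (L1)  txn=∅  M[L1]=38
step 11: P0: store L0 := 8  ⟶  MI  (L0)  txn=BusRdX  M[L0]=90
step 12: P1: load  L2  ⟶  IE  (L2)  txn=∅  M[L2]=80
step 13: P0: load  L1  ⟶  MI  (L1)  txn=∅  M[L1]=38
step 14: P1: load  L5  ⟶  IE  (L5)  txn=∅  M[L5]=50
step 15: P0: store L3 := 53  ⟶  MI  (L3)  txn=BusRdX  M[L3]=20
step 16: P1: load  L4  ⟶  IM  (L4)  txn=∅  M[L4]=0
step 17: P0: store L0 := 1  ⟶  MI  (L0)  txn=∅  M[L0]=90
step 18: P0: store L1 := 95  ⟶  MI  (L1)  txn=∅  M[L1]=38
step 19: P0: load  L3  ⟶  MI  (L3)  txn=∅  M[L3]=20
step 20: P0: load  L5  ⟶  SS  (L5)  txn=BusRd  M[L5]=50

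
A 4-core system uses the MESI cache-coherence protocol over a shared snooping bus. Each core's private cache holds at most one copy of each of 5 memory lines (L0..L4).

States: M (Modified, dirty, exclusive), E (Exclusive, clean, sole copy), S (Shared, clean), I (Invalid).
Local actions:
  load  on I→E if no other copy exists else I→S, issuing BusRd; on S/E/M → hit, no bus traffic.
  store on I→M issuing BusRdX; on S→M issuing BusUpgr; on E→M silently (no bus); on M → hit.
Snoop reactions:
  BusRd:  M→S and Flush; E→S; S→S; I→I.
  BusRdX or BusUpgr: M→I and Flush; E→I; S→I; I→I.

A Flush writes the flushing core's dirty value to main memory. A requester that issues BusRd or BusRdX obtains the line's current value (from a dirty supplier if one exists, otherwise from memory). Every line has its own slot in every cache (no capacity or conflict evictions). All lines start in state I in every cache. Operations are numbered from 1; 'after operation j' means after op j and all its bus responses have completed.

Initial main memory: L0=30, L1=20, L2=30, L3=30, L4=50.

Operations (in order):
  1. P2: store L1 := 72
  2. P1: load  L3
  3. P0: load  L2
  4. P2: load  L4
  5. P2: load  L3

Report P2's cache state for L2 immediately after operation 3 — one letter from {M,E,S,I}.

1. P2: store L1 := 72  bus=[BusRdX]  L1: P0=I P1=I P2=M P3=I  mem[L1]=20
2. P1: load  L3  bus=[BusRd]  L3: P0=I P1=E P2=I P3=I  mem[L3]=30
3. P0: load  L2  bus=[BusRd]  L2: P0=E P1=I P2=I P3=I  mem[L2]=30
4. P2: load  L4  bus=[BusRd]  L4: P0=I P1=I P2=E P3=I  mem[L4]=50
5. P2: load  L3  bus=[BusRd]  L3: P0=I P1=S P2=S P3=I  mem[L3]=30

state = I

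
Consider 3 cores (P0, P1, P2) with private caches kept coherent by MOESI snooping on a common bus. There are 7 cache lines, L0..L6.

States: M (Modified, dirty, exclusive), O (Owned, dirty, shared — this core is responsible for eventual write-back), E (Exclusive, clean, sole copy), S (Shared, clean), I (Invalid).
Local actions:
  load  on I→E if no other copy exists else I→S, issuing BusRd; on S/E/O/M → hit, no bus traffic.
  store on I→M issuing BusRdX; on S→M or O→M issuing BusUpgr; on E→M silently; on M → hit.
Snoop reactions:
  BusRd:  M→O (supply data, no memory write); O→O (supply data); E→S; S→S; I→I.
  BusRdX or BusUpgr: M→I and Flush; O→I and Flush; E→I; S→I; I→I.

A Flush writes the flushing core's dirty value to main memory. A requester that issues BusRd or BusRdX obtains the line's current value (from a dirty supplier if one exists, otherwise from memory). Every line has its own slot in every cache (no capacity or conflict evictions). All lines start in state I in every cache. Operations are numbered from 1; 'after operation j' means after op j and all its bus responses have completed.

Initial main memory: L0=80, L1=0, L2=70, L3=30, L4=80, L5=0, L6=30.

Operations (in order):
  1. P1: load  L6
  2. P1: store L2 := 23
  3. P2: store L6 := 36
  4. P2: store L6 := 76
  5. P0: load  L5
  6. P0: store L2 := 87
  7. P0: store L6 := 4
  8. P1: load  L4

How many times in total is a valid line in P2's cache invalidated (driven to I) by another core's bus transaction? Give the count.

invalidations = 1

step 1: P1: load  L6  ⟶  IEI  (L6)  txn=BusRd  M[L6]=30
step 2: P1: store L2 := 23  ⟶  IMI  (L2)  txn=BusRdX  M[L2]=70
step 3: P2: store L6 := 36  ⟶  IIM  (L6)  txn=BusRdX  M[L6]=30
step 4: P2: store L6 := 76  ⟶  IIM  (L6)  txn=∅  M[L6]=30
step 5: P0: load  L5  ⟶  EII  (L5)  txn=BusRd  M[L5]=0
step 6: P0: store L2 := 87  ⟶  MII  (L2)  txn=BusRdX+Flush  M[L2]=23
step 7: P0: store L6 := 4  ⟶  MII  (L6)  txn=BusRdX+Flush  M[L6]=76
step 8: P1: load  L4  ⟶  IEI  (L4)  txn=BusRd  M[L4]=80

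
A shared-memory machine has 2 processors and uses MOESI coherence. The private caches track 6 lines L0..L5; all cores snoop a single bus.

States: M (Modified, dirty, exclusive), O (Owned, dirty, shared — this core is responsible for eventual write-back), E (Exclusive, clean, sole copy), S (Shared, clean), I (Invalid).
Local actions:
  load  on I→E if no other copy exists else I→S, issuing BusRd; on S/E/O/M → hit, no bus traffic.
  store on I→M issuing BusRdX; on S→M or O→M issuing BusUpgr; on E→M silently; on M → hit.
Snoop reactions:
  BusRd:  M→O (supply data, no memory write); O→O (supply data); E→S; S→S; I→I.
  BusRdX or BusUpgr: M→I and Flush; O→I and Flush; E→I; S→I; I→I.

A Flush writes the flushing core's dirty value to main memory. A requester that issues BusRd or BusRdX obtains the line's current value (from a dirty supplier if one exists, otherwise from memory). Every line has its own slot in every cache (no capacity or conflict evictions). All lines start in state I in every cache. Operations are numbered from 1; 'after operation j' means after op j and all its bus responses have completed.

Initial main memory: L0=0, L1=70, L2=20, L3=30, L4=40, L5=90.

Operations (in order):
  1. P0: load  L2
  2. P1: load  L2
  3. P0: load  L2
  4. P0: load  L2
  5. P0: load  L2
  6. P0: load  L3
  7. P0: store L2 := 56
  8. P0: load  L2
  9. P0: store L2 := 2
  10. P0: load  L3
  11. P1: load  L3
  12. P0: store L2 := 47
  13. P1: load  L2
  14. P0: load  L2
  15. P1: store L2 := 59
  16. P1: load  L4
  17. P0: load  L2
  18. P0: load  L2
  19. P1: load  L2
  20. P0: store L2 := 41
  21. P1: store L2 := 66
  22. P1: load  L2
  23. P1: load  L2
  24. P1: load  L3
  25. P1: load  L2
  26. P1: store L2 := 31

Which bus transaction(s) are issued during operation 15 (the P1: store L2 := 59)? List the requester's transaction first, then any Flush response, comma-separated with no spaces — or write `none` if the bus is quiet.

[1] P0: load  L2 | P0:E(20), P1:I | bus: BusRd
[2] P1: load  L2 | P0:S(20), P1:S(20) | bus: BusRd
[3] P0: load  L2 | P0:S(20), P1:S(20) | bus: none
[4] P0: load  L2 | P0:S(20), P1:S(20) | bus: none
[5] P0: load  L2 | P0:S(20), P1:S(20) | bus: none
[6] P0: load  L3 | P0:E(30), P1:I | bus: BusRd
[7] P0: store L2 := 56 | P0:M(56), P1:I | bus: BusUpgr
[8] P0: load  L2 | P0:M(56), P1:I | bus: none
[9] P0: store L2 := 2 | P0:M(2), P1:I | bus: none
[10] P0: load  L3 | P0:E(30), P1:I | bus: none
[11] P1: load  L3 | P0:S(30), P1:S(30) | bus: BusRd
[12] P0: store L2 := 47 | P0:M(47), P1:I | bus: none
[13] P1: load  L2 | P0:O(47), P1:S(47) | bus: BusRd
[14] P0: load  L2 | P0:O(47), P1:S(47) | bus: none
[15] P1: store L2 := 59 | P0:I, P1:M(59) | bus: BusUpgr,Flush
[16] P1: load  L4 | P0:I, P1:E(40) | bus: BusRd
[17] P0: load  L2 | P0:S(59), P1:O(59) | bus: BusRd
[18] P0: load  L2 | P0:S(59), P1:O(59) | bus: none
[19] P1: load  L2 | P0:S(59), P1:O(59) | bus: none
[20] P0: store L2 := 41 | P0:M(41), P1:I | bus: BusUpgr,Flush
[21] P1: store L2 := 66 | P0:I, P1:M(66) | bus: BusRdX,Flush
[22] P1: load  L2 | P0:I, P1:M(66) | bus: none
[23] P1: load  L2 | P0:I, P1:M(66) | bus: none
[24] P1: load  L3 | P0:S(30), P1:S(30) | bus: none
[25] P1: load  L2 | P0:I, P1:M(66) | bus: none
[26] P1: store L2 := 31 | P0:I, P1:M(31) | bus: none

bus = BusUpgr,Flush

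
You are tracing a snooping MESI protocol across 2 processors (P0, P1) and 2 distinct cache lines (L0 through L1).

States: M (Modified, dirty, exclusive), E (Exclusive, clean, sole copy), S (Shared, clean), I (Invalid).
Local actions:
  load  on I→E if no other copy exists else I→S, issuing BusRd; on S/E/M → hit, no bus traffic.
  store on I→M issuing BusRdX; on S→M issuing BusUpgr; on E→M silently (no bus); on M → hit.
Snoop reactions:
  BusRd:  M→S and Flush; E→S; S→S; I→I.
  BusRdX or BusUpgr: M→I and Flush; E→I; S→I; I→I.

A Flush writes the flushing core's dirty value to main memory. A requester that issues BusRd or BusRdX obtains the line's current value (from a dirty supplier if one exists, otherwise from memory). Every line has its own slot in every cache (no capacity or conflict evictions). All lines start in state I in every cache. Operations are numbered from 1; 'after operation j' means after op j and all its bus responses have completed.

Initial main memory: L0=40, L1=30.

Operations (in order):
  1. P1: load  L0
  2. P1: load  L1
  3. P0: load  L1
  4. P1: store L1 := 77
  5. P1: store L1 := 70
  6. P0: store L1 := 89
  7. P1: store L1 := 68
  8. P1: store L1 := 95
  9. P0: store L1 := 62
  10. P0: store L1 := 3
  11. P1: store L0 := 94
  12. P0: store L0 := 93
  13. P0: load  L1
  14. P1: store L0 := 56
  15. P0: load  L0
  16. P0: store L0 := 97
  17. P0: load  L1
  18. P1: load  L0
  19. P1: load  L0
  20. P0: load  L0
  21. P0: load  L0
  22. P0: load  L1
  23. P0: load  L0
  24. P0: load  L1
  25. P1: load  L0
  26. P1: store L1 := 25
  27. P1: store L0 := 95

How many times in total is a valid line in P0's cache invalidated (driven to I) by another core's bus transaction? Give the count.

  op1 P1: load  L0 → I/E on L0; bus BusRd; mem=40
  op2 P1: load  L1 → I/E on L1; bus BusRd; mem=30
  op3 P0: load  L1 → S/S on L1; bus BusRd; mem=30
  op4 P1: store L1 := 77 → I/M on L1; bus BusUpgr; mem=30
  op5 P1: store L1 := 70 → I/M on L1; bus (none); mem=30
  op6 P0: store L1 := 89 → M/I on L1; bus BusRdX Flush; mem=70
  op7 P1: store L1 := 68 → I/M on L1; bus BusRdX Flush; mem=89
  op8 P1: store L1 := 95 → I/M on L1; bus (none); mem=89
  op9 P0: store L1 := 62 → M/I on L1; bus BusRdX Flush; mem=95
  op10 P0: store L1 := 3 → M/I on L1; bus (none); mem=95
  op11 P1: store L0 := 94 → I/M on L0; bus (none); mem=40
  op12 P0: store L0 := 93 → M/I on L0; bus BusRdX Flush; mem=94
  op13 P0: load  L1 → M/I on L1; bus (none); mem=95
  op14 P1: store L0 := 56 → I/M on L0; bus BusRdX Flush; mem=93
  op15 P0: load  L0 → S/S on L0; bus BusRd Flush; mem=56
  op16 P0: store L0 := 97 → M/I on L0; bus BusUpgr; mem=56
  op17 P0: load  L1 → M/I on L1; bus (none); mem=95
  op18 P1: load  L0 → S/S on L0; bus BusRd Flush; mem=97
  op19 P1: load  L0 → S/S on L0; bus (none); mem=97
  op20 P0: load  L0 → S/S on L0; bus (none); mem=97
  op21 P0: load  L0 → S/S on L0; bus (none); mem=97
  op22 P0: load  L1 → M/I on L1; bus (none); mem=95
  op23 P0: load  L0 → S/S on L0; bus (none); mem=97
  op24 P0: load  L1 → M/I on L1; bus (none); mem=95
  op25 P1: load  L0 → S/S on L0; bus (none); mem=97
  op26 P1: store L1 := 25 → I/M on L1; bus BusRdX Flush; mem=3
  op27 P1: store L0 := 95 → I/M on L0; bus BusUpgr; mem=97

invalidations = 5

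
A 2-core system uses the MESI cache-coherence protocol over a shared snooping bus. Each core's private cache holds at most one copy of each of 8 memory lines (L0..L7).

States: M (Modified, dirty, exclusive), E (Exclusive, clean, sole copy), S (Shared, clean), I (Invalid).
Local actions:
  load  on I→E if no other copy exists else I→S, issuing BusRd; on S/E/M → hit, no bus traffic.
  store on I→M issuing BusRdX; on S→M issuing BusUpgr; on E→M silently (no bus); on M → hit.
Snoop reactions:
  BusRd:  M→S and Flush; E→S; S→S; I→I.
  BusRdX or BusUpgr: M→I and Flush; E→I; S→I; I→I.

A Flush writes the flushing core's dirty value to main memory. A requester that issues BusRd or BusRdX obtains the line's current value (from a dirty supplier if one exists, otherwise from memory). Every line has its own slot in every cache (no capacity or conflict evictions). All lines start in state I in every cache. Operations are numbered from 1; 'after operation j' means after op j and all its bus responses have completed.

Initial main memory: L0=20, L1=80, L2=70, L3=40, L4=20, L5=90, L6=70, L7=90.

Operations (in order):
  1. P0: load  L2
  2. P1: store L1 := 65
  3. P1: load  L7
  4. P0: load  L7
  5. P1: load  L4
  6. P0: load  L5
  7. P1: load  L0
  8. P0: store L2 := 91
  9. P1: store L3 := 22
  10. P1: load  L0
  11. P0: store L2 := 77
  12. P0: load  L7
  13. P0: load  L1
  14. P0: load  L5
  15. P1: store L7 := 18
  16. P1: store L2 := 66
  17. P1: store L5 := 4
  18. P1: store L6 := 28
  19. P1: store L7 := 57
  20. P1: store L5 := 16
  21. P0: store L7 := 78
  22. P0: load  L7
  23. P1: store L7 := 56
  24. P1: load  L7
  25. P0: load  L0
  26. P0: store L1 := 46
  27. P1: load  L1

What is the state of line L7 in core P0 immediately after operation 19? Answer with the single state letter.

  op1 P0: load  L2 → E/I on L2; bus BusRd; mem=70
  op2 P1: store L1 := 65 → I/M on L1; bus BusRdX; mem=80
  op3 P1: load  L7 → I/E on L7; bus BusRd; mem=90
  op4 P0: load  L7 → S/S on L7; bus BusRd; mem=90
  op5 P1: load  L4 → I/E on L4; bus BusRd; mem=20
  op6 P0: load  L5 → E/I on L5; bus BusRd; mem=90
  op7 P1: load  L0 → I/E on L0; bus BusRd; mem=20
  op8 P0: store L2 := 91 → M/I on L2; bus (none); mem=70
  op9 P1: store L3 := 22 → I/M on L3; bus BusRdX; mem=40
  op10 P1: load  L0 → I/E on L0; bus (none); mem=20
  op11 P0: store L2 := 77 → M/I on L2; bus (none); mem=70
  op12 P0: load  L7 → S/S on L7; bus (none); mem=90
  op13 P0: load  L1 → S/S on L1; bus BusRd Flush; mem=65
  op14 P0: load  L5 → E/I on L5; bus (none); mem=90
  op15 P1: store L7 := 18 → I/M on L7; bus BusUpgr; mem=90
  op16 P1: store L2 := 66 → I/M on L2; bus BusRdX Flush; mem=77
  op17 P1: store L5 := 4 → I/M on L5; bus BusRdX; mem=90
  op18 P1: store L6 := 28 → I/M on L6; bus BusRdX; mem=70
  op19 P1: store L7 := 57 → I/M on L7; bus (none); mem=90
  op20 P1: store L5 := 16 → I/M on L5; bus (none); mem=90
  op21 P0: store L7 := 78 → M/I on L7; bus BusRdX Flush; mem=57
  op22 P0: load  L7 → M/I on L7; bus (none); mem=57
  op23 P1: store L7 := 56 → I/M on L7; bus BusRdX Flush; mem=78
  op24 P1: load  L7 → I/M on L7; bus (none); mem=78
  op25 P0: load  L0 → S/S on L0; bus BusRd; mem=20
  op26 P0: store L1 := 46 → M/I on L1; bus BusUpgr; mem=65
  op27 P1: load  L1 → S/S on L1; bus BusRd Flush; mem=46

state = I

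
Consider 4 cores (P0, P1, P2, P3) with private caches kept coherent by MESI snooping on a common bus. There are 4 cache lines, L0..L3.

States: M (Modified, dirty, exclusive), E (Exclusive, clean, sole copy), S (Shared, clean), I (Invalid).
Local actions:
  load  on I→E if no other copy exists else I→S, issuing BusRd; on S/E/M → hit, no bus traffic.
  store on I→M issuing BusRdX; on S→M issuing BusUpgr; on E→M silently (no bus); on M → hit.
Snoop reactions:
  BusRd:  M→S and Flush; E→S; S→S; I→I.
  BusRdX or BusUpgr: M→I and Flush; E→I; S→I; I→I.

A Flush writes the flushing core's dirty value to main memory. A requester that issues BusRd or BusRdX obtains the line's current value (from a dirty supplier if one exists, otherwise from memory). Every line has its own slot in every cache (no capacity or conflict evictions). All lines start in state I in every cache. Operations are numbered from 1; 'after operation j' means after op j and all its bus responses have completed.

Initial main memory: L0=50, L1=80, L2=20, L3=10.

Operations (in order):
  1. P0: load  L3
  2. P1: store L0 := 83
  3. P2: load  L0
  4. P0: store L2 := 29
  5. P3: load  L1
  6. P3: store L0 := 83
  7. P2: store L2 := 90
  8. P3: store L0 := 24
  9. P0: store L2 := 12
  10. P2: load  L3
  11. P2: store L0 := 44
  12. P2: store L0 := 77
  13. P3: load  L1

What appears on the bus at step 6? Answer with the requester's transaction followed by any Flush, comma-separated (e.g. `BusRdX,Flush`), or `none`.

bus = BusRdX

[1] P0: load  L3 | P0:E(10), P1:I, P2:I, P3:I | bus: BusRd
[2] P1: store L0 := 83 | P0:I, P1:M(83), P2:I, P3:I | bus: BusRdX
[3] P2: load  L0 | P0:I, P1:S(83), P2:S(83), P3:I | bus: BusRd,Flush
[4] P0: store L2 := 29 | P0:M(29), P1:I, P2:I, P3:I | bus: BusRdX
[5] P3: load  L1 | P0:I, P1:I, P2:I, P3:E(80) | bus: BusRd
[6] P3: store L0 := 83 | P0:I, P1:I, P2:I, P3:M(83) | bus: BusRdX
[7] P2: store L2 := 90 | P0:I, P1:I, P2:M(90), P3:I | bus: BusRdX,Flush
[8] P3: store L0 := 24 | P0:I, P1:I, P2:I, P3:M(24) | bus: none
[9] P0: store L2 := 12 | P0:M(12), P1:I, P2:I, P3:I | bus: BusRdX,Flush
[10] P2: load  L3 | P0:S(10), P1:I, P2:S(10), P3:I | bus: BusRd
[11] P2: store L0 := 44 | P0:I, P1:I, P2:M(44), P3:I | bus: BusRdX,Flush
[12] P2: store L0 := 77 | P0:I, P1:I, P2:M(77), P3:I | bus: none
[13] P3: load  L1 | P0:I, P1:I, P2:I, P3:E(80) | bus: none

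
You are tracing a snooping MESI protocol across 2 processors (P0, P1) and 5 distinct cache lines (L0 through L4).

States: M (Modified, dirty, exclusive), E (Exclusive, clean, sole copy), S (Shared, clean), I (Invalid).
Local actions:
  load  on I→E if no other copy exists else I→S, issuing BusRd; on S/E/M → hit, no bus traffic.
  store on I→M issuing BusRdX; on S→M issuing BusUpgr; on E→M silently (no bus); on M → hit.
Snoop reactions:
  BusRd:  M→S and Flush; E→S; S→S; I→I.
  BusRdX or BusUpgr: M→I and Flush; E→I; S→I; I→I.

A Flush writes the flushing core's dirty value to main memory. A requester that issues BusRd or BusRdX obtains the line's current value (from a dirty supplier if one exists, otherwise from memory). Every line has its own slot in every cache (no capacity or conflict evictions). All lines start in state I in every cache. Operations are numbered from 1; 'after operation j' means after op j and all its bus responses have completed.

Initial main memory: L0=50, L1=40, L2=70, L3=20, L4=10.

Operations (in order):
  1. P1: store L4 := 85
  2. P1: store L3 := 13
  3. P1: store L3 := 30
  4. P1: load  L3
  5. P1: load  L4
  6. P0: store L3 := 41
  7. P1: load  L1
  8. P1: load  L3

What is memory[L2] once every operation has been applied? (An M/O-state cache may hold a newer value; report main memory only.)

1. P1: store L4 := 85  bus=[BusRdX]  L4: P0=I P1=M  mem[L4]=10
2. P1: store L3 := 13  bus=[BusRdX]  L3: P0=I P1=M  mem[L3]=20
3. P1: store L3 := 30  bus=[-]  L3: P0=I P1=M  mem[L3]=20
4. P1: load  L3  bus=[-]  L3: P0=I P1=M  mem[L3]=20
5. P1: load  L4  bus=[-]  L4: P0=I P1=M  mem[L4]=10
6. P0: store L3 := 41  bus=[BusRdX,Flush]  L3: P0=M P1=I  mem[L3]=30
7. P1: load  L1  bus=[BusRd]  L1: P0=I P1=E  mem[L1]=40
8. P1: load  L3  bus=[BusRd,Flush]  L3: P0=S P1=S  mem[L3]=41

memory[L2] = 70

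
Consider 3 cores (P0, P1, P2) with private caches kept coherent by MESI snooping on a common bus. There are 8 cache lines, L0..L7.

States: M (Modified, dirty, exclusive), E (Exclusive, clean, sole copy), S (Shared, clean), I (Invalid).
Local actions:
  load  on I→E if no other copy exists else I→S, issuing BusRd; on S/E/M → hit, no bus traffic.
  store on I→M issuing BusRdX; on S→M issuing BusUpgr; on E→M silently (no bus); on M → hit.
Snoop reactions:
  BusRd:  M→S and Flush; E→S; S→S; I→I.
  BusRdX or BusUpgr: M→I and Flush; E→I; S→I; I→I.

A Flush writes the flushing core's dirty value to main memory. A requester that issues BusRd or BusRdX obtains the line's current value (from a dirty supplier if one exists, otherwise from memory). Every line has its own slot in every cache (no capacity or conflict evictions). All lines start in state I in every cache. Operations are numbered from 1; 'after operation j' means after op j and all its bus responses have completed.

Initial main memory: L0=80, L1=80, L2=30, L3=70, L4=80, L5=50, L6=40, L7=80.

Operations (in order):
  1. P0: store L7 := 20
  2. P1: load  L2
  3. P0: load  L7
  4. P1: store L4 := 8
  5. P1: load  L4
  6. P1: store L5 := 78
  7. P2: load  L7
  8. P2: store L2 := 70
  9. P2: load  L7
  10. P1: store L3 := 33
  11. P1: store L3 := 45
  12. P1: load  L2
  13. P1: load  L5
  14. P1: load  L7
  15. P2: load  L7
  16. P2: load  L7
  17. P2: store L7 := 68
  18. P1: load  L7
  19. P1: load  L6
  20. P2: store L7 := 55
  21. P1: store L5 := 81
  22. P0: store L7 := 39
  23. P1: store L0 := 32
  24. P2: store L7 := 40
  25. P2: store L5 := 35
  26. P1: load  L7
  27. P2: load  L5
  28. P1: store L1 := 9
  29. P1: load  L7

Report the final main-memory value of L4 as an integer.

  op1 P0: store L7 := 20 → M/I/I on L7; bus BusRdX; mem=80
  op2 P1: load  L2 → I/E/I on L2; bus BusRd; mem=30
  op3 P0: load  L7 → M/I/I on L7; bus (none); mem=80
  op4 P1: store L4 := 8 → I/M/I on L4; bus BusRdX; mem=80
  op5 P1: load  L4 → I/M/I on L4; bus (none); mem=80
  op6 P1: store L5 := 78 → I/M/I on L5; bus BusRdX; mem=50
  op7 P2: load  L7 → S/I/S on L7; bus BusRd Flush; mem=20
  op8 P2: store L2 := 70 → I/I/M on L2; bus BusRdX; mem=30
  op9 P2: load  L7 → S/I/S on L7; bus (none); mem=20
  op10 P1: store L3 := 33 → I/M/I on L3; bus BusRdX; mem=70
  op11 P1: store L3 := 45 → I/M/I on L3; bus (none); mem=70
  op12 P1: load  L2 → I/S/S on L2; bus BusRd Flush; mem=70
  op13 P1: load  L5 → I/M/I on L5; bus (none); mem=50
  op14 P1: load  L7 → S/S/S on L7; bus BusRd; mem=20
  op15 P2: load  L7 → S/S/S on L7; bus (none); mem=20
  op16 P2: load  L7 → S/S/S on L7; bus (none); mem=20
  op17 P2: store L7 := 68 → I/I/M on L7; bus BusUpgr; mem=20
  op18 P1: load  L7 → I/S/S on L7; bus BusRd Flush; mem=68
  op19 P1: load  L6 → I/E/I on L6; bus BusRd; mem=40
  op20 P2: store L7 := 55 → I/I/M on L7; bus BusUpgr; mem=68
  op21 P1: store L5 := 81 → I/M/I on L5; bus (none); mem=50
  op22 P0: store L7 := 39 → M/I/I on L7; bus BusRdX Flush; mem=55
  op23 P1: store L0 := 32 → I/M/I on L0; bus BusRdX; mem=80
  op24 P2: store L7 := 40 → I/I/M on L7; bus BusRdX Flush; mem=39
  op25 P2: store L5 := 35 → I/I/M on L5; bus BusRdX Flush; mem=81
  op26 P1: load  L7 → I/S/S on L7; bus BusRd Flush; mem=40
  op27 P2: load  L5 → I/I/M on L5; bus (none); mem=81
  op28 P1: store L1 := 9 → I/M/I on L1; bus BusRdX; mem=80
  op29 P1: load  L7 → I/S/S on L7; bus (none); mem=40

memory[L4] = 80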